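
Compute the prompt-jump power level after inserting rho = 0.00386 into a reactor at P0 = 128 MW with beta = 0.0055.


P1/P0 = beta / (beta - rho)
P1/P0 = 0.0055 / (0.0055 - 0.00386) = 3.353659
P1 = 128 * 3.353659 = 429.27 MW

429.27


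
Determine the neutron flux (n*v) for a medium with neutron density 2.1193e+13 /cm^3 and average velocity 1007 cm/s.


phi = n * v
phi = 2.1193e+13 * 1007
phi = 2.1341e+16 /cm^2/s

2.1341e+16


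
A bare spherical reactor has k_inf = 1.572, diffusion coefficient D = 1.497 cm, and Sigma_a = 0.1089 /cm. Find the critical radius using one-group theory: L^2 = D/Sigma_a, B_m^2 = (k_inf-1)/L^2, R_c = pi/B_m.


L^2 = D / Sigma_a = 1.497 / 0.1089 = 13.74656 cm^2
B_m^2 = (k_inf - 1) / L^2 = (1.572 - 1) / 13.74656 = 0.04161041 /cm^2
For a bare sphere: B_g = pi/R, so R_c = pi / sqrt(B_m^2)
R_c = pi / sqrt(0.04161041) = 15.401 cm

15.401


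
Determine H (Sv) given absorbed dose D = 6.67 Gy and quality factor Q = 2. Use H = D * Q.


H = D * Q
H = 6.67 * 2
H = 13.340 Sv

13.340


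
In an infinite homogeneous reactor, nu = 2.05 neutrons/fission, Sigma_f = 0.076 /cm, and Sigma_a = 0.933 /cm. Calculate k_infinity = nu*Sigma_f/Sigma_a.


k_inf = nu * Sigma_f / Sigma_a
k_inf = 2.05 * 0.076 / 0.933
k_inf = 0.16699

0.16699


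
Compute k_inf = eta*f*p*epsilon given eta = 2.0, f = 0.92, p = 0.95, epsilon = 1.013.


k_inf = eta * f * p * epsilon
k_inf = 2.0 * 0.92 * 0.95 * 1.013
k_inf = 1.7707

1.7707


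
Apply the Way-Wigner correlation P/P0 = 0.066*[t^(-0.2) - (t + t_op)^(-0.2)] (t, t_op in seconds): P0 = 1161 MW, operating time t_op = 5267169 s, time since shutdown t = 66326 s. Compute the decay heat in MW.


P/P0 = 0.066 * [t^(-0.2) - (t + t_op)^(-0.2)]
P/P0 = 0.066 * [66326^(-0.2) - (66326 + 5267169)^(-0.2)]
P/P0 = 0.066 * [0.1085584 - 0.04514375] = 0.004185367
P = 1161 * 0.004185367 = 4.8592 MW

4.8592


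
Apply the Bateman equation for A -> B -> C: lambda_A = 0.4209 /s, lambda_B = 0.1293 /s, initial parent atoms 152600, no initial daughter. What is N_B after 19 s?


N_B(t) = lambda_A * N_A0 / (lambda_B - lambda_A) * [exp(-lambda_A*t) - exp(-lambda_B*t)]
exp(-0.4209*19) = 3.364369e-04; exp(-0.1293*19) = 0.08571735
N_B = 0.4209 * 152600 / (0.1293 - 0.4209) * (3.364369e-04 - 0.08571735)
N_B = 18806

18806


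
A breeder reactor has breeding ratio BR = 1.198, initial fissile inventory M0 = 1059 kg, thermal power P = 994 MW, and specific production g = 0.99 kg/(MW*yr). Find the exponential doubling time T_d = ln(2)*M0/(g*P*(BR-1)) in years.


Breeding gain G = BR - 1 = 1.198 - 1 = 0.198
Fissile production rate = g * P * G = 0.99 * 994 * 0.198 = 194.84388 kg/yr
T_d = ln(2) * M0 / (g * P * G)
T_d = ln(2) * 1059 / 194.84388 = 3.7673 yr

3.7673


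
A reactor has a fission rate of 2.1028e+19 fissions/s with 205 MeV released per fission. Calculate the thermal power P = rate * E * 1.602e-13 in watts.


P = fission_rate * E_MeV * 1.602e-13
P = 2.1028e+19 * 205 * 1.602e-13
P = 6.9058e+08 W

6.9058e+08


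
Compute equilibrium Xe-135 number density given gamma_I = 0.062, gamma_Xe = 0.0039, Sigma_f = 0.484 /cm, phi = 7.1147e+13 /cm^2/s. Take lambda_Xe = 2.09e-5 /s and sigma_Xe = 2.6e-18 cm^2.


Xe_eq = (gamma_I + gamma_Xe) * Sigma_f * phi / (lambda_Xe + sigma_Xe * phi)
Numerator = (0.062 + 0.0039) * 0.484 * 7.1147e+13 = 2.269276e+12
Denominator = 2.09e-5 + 2.6e-18 * 7.1147e+13 = 2.058822e-04
Xe_eq = 2.269276e+12 / 2.058822e-04 = 1.1022e+16 /cm^3

1.1022e+16


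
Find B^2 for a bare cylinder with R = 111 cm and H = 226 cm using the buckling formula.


B^2 = (2.405/R)^2 + (pi/H)^2
B^2 = (2.405/111)^2 + (pi/226)^2
B^2 = 6.6268e-04 /cm^2

6.6268e-04


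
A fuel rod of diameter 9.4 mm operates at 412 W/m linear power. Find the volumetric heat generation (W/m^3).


r = D / 2 / 1000 = 9.4 / 2 / 1000 = 0.0047 m
q''' = q' / (pi * r^2)
q''' = 412 / (pi * 0.0047^2)
q''' = 5.9368e+06 W/m^3

5.9368e+06


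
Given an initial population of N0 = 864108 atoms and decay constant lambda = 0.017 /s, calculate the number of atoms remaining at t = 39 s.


N = N0 * exp(-lambda * t)
N = 864108 * exp(-0.017 * 39)
N = 445278

445278


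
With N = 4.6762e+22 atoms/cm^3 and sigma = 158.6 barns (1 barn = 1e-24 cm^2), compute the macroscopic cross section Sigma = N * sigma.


Sigma = N * sigma_barns * 1e-24
Sigma = 4.6762e+22 * 158.6 * 1e-24
Sigma = 7.4165 /cm

7.4165


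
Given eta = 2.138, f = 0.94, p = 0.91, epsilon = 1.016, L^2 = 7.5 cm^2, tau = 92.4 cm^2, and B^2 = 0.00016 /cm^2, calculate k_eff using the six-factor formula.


k_inf = eta*f*p*eps = 2.138*0.94*0.91*1.016 = 1.858107
P_TNL = 1/(1 + L^2*B^2) = 1/(1 + 7.5*0.00016) = 0.9988014
P_FNL = exp(-B^2*tau) = exp(-0.00016*92.4) = 0.9853247
k_eff = k_inf * P_TNL * P_FNL = 1.858107 * 0.9988014 * 0.9853247
k_eff = 1.8286

1.8286


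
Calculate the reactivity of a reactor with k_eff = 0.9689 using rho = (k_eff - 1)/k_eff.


rho = (k_eff - 1) / k_eff
rho = (0.9689 - 1) / 0.9689
rho = -0.032098

-0.032098


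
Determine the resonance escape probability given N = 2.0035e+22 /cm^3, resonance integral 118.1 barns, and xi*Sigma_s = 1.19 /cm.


p = exp(-N * I * 1e-24 / (xi*Sigma_s))
p = exp(-2.0035e+22 * 118.1 * 1e-24 / 1.19)
p = 0.13692

0.13692


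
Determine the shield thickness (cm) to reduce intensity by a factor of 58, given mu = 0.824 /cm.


x = ln(factor) / mu
x = ln(58) / 0.824
x = 4.9277 cm

4.9277


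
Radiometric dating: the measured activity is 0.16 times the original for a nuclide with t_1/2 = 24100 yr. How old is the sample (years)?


lambda = ln(2) / t_half = ln(2) / 24100 = 2.876129e-05 /yr
t = -ln(A/A0) / lambda
t = -ln(0.16) / 2.876129e-05
t = 63717 yr

63717


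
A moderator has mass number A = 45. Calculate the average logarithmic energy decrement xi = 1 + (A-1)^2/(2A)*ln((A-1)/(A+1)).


xi = 1 + (A-1)^2/(2A) * ln((A-1)/(A+1))
xi = 1 + (45-1)^2/(2*45) * ln((45-1)/(45 +1))
xi = 0.043793

0.043793


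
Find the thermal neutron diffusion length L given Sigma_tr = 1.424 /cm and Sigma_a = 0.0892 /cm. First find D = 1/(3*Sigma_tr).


D = 1 / (3 * Sigma_tr) = 1 / (3 * 1.424) = 0.2340824 cm
L = sqrt(D / Sigma_a)
L = sqrt(0.2340824 / 0.0892)
L = 1.6200 cm

1.6200


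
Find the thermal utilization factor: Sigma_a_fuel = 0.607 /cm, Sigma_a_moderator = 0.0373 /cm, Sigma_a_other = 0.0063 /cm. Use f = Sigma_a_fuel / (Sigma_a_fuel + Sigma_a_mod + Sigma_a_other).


f = Sigma_a_fuel / (Sigma_a_fuel + Sigma_a_mod + Sigma_a_other)
f = 0.607 / (0.607 + 0.0373 + 0.0063)
f = 0.93298

0.93298


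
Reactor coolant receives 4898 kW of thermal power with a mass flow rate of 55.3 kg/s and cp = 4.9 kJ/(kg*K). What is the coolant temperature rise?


dT = Q / (m_dot * cp)
dT = 4898 / (55.3 * 4.9)
dT = 18.076 C

18.076


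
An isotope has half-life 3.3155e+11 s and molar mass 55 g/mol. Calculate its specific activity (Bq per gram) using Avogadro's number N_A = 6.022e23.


lambda = ln(2) / t_half = ln(2) / 3.3155e+11 = 2.090626e-12 /s
SA = lambda * N_A / M
SA = 2.090626e-12 * 6.022e23 / 55
SA = 2.2890e+10 Bq/g

2.2890e+10


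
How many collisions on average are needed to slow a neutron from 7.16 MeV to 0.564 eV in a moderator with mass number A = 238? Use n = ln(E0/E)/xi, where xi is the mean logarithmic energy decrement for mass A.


xi = 1 + (A-1)^2/(2A)*ln((A-1)/(A+1)) = 0.008379872 (for A = 238)
n = ln(E0/E) / xi
n = ln(7.16e6 / 0.564) / 0.008379872
n = ln(1.269504e+07) / 0.008379872 = 1951.9

1951.9


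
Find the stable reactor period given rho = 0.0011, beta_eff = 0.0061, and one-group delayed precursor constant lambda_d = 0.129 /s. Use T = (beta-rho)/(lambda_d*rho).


T = (beta - rho) / (lambda_d * rho)
T = (0.0061 - 0.0011) / (0.129 * 0.0011)
T = 35.236 s

35.236


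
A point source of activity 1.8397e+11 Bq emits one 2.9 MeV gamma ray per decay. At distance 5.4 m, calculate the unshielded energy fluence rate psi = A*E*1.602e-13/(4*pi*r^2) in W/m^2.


psi = A * E * 1.602e-13 / (4*pi*r^2)
psi = 1.8397e+11 * 2.9 * 1.602e-13 / (4*pi*5.4^2)
psi = 2.3324e-04 W/m^2

2.3324e-04


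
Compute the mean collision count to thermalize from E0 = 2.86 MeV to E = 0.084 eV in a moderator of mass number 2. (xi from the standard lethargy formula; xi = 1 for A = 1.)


xi = 1 + (A-1)^2/(2A)*ln((A-1)/(A+1)) = 0.7253469 (for A = 2)
n = ln(E0/E) / xi
n = ln(2.86e6 / 0.084) / 0.7253469
n = ln(3.404762e+07) / 0.7253469 = 23.910

23.910


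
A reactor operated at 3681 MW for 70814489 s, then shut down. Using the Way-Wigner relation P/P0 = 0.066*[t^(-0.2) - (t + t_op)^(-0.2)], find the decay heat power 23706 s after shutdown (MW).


P/P0 = 0.066 * [t^(-0.2) - (t + t_op)^(-0.2)]
P/P0 = 0.066 * [23706^(-0.2) - (23706 + 70814489)^(-0.2)]
P/P0 = 0.066 * [0.1333608 - 0.02691203] = 0.007025619
P = 3681 * 0.007025619 = 25.861 MW

25.861


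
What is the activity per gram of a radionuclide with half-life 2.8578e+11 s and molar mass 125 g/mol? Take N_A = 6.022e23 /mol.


lambda = ln(2) / t_half = ln(2) / 2.8578e+11 = 2.425457e-12 /s
SA = lambda * N_A / M
SA = 2.425457e-12 * 6.022e23 / 125
SA = 1.1685e+10 Bq/g

1.1685e+10


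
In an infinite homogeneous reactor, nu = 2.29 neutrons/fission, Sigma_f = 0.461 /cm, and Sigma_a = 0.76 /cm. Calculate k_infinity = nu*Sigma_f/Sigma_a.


k_inf = nu * Sigma_f / Sigma_a
k_inf = 2.29 * 0.461 / 0.76
k_inf = 1.3891

1.3891


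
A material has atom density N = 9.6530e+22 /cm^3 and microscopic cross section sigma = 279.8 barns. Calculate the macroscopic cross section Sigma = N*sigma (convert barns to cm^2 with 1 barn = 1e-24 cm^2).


Sigma = N * sigma_barns * 1e-24
Sigma = 9.6530e+22 * 279.8 * 1e-24
Sigma = 27.009 /cm

27.009


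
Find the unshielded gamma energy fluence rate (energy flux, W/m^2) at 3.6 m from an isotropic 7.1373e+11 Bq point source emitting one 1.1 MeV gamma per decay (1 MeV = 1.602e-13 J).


psi = A * E * 1.602e-13 / (4*pi*r^2)
psi = 7.1373e+11 * 1.1 * 1.602e-13 / (4*pi*3.6^2)
psi = 7.7228e-04 W/m^2

7.7228e-04


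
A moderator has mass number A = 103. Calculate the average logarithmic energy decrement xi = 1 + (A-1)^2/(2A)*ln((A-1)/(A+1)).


xi = 1 + (A-1)^2/(2A) * ln((A-1)/(A+1))
xi = 1 + (103-1)^2/(2*103) * ln((103-1)/(103 +1))
xi = 0.019292

0.019292


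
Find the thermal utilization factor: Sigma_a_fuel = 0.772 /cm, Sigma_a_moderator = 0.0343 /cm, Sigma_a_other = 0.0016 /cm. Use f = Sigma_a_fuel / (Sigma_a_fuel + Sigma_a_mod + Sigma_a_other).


f = Sigma_a_fuel / (Sigma_a_fuel + Sigma_a_mod + Sigma_a_other)
f = 0.772 / (0.772 + 0.0343 + 0.0016)
f = 0.95556

0.95556


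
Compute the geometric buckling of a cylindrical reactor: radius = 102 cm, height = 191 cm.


B^2 = (2.405/R)^2 + (pi/H)^2
B^2 = (2.405/102)^2 + (pi/191)^2
B^2 = 8.2648e-04 /cm^2

8.2648e-04


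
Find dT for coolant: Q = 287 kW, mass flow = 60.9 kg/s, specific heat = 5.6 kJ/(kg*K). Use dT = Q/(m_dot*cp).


dT = Q / (m_dot * cp)
dT = 287 / (60.9 * 5.6)
dT = 0.84154 C

0.84154


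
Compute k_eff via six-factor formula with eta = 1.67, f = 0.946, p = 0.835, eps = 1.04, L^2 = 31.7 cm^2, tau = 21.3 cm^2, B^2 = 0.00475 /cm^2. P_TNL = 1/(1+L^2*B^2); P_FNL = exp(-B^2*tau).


k_inf = eta*f*p*eps = 1.67*0.946*0.835*1.04 = 1.371916
P_TNL = 1/(1 + L^2*B^2) = 1/(1 + 31.7*0.00475) = 0.8691307
P_FNL = exp(-B^2*tau) = exp(-0.00475*21.3) = 0.9037749
k_eff = k_inf * P_TNL * P_FNL = 1.371916 * 0.8691307 * 0.9037749
k_eff = 1.0776

1.0776


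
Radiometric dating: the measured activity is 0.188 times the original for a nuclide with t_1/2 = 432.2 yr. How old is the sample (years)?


lambda = ln(2) / t_half = ln(2) / 432.2 = 0.001603765 /yr
t = -ln(A/A0) / lambda
t = -ln(0.188) / 0.001603765
t = 1042.1 yr

1042.1


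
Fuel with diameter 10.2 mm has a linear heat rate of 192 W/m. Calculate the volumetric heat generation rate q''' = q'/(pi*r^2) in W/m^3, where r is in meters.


r = D / 2 / 1000 = 10.2 / 2 / 1000 = 0.0051 m
q''' = q' / (pi * r^2)
q''' = 192 / (pi * 0.0051^2)
q''' = 2.3497e+06 W/m^3

2.3497e+06


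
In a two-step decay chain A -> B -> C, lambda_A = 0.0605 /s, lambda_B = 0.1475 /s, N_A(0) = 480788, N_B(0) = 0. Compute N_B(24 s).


N_B(t) = lambda_A * N_A0 / (lambda_B - lambda_A) * [exp(-lambda_A*t) - exp(-lambda_B*t)]
exp(-0.0605*24) = 0.2341016; exp(-0.1475*24) = 0.02901333
N_B = 0.0605 * 480788 / (0.1475 - 0.0605) * (0.2341016 - 0.02901333)
N_B = 68569

68569


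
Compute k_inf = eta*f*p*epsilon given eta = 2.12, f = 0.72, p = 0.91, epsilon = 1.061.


k_inf = eta * f * p * epsilon
k_inf = 2.12 * 0.72 * 0.91 * 1.061
k_inf = 1.4738

1.4738


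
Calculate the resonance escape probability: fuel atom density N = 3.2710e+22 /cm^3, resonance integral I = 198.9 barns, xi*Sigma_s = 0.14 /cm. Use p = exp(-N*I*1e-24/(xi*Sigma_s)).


p = exp(-N * I * 1e-24 / (xi*Sigma_s))
p = exp(-3.2710e+22 * 198.9 * 1e-24 / 0.14)
p = 6.5714e-21

6.5714e-21


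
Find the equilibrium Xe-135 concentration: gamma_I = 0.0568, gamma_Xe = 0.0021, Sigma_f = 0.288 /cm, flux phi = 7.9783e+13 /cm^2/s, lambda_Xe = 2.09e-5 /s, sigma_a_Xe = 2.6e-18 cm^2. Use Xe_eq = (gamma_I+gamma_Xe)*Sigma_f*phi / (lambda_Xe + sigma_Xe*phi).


Xe_eq = (gamma_I + gamma_Xe) * Sigma_f * phi / (lambda_Xe + sigma_Xe * phi)
Numerator = (0.0568 + 0.0021) * 0.288 * 7.9783e+13 = 1.353375e+12
Denominator = 2.09e-5 + 2.6e-18 * 7.9783e+13 = 2.283358e-04
Xe_eq = 1.353375e+12 / 2.283358e-04 = 5.9271e+15 /cm^3

5.9271e+15


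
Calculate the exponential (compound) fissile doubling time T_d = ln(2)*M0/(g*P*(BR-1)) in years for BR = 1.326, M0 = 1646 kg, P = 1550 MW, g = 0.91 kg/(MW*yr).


Breeding gain G = BR - 1 = 1.326 - 1 = 0.326
Fissile production rate = g * P * G = 0.91 * 1550 * 0.326 = 459.823 kg/yr
T_d = ln(2) * M0 / (g * P * G)
T_d = ln(2) * 1646 / 459.823 = 2.4812 yr

2.4812


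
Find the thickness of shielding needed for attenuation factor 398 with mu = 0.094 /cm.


x = ln(factor) / mu
x = ln(398) / 0.094
x = 63.686 cm

63.686


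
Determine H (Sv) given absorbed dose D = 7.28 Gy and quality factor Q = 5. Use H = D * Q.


H = D * Q
H = 7.28 * 5
H = 36.400 Sv

36.400


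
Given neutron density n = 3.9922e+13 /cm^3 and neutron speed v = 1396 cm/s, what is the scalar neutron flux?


phi = n * v
phi = 3.9922e+13 * 1396
phi = 5.5731e+16 /cm^2/s

5.5731e+16


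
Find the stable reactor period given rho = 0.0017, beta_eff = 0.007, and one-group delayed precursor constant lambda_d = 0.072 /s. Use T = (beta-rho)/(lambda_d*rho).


T = (beta - rho) / (lambda_d * rho)
T = (0.007 - 0.0017) / (0.072 * 0.0017)
T = 43.301 s

43.301


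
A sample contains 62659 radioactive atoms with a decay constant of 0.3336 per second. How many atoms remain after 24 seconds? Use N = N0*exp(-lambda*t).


N = N0 * exp(-lambda * t)
N = 62659 * exp(-0.3336 * 24)
N = 20.886

20.886


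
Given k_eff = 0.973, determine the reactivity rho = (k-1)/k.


rho = (k_eff - 1) / k_eff
rho = (0.973 - 1) / 0.973
rho = -0.027749

-0.027749


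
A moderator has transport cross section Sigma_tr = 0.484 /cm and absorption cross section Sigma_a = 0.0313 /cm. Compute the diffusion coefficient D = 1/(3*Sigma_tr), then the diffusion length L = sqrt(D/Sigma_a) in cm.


D = 1 / (3 * Sigma_tr) = 1 / (3 * 0.484) = 0.6887052 cm
L = sqrt(D / Sigma_a)
L = sqrt(0.6887052 / 0.0313)
L = 4.6908 cm

4.6908


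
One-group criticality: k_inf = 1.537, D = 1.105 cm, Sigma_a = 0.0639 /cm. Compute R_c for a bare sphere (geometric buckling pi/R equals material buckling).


L^2 = D / Sigma_a = 1.105 / 0.0639 = 17.29264 cm^2
B_m^2 = (k_inf - 1) / L^2 = (1.537 - 1) / 17.29264 = 0.03105367 /cm^2
For a bare sphere: B_g = pi/R, so R_c = pi / sqrt(B_m^2)
R_c = pi / sqrt(0.03105367) = 17.828 cm

17.828


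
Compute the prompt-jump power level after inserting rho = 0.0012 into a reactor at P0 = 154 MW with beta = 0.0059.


P1/P0 = beta / (beta - rho)
P1/P0 = 0.0059 / (0.0059 - 0.0012) = 1.255319
P1 = 154 * 1.255319 = 193.32 MW

193.32


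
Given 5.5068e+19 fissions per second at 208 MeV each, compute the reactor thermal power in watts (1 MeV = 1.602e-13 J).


P = fission_rate * E_MeV * 1.602e-13
P = 5.5068e+19 * 208 * 1.602e-13
P = 1.8350e+09 W

1.8350e+09


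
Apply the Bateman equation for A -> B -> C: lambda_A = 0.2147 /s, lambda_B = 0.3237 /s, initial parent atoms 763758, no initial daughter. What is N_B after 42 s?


N_B(t) = lambda_A * N_A0 / (lambda_B - lambda_A) * [exp(-lambda_A*t) - exp(-lambda_B*t)]
exp(-0.2147*42) = 1.212810e-04; exp(-0.3237*42) = 1.246215e-06
N_B = 0.2147 * 763758 / (0.3237 - 0.2147) * (1.212810e-04 - 1.246215e-06)
N_B = 180.58

180.58


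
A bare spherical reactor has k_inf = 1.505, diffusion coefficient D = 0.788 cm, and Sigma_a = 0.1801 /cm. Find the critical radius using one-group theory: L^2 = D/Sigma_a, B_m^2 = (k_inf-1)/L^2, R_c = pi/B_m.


L^2 = D / Sigma_a = 0.788 / 0.1801 = 4.375347 cm^2
B_m^2 = (k_inf - 1) / L^2 = (1.505 - 1) / 4.375347 = 0.1154194 /cm^2
For a bare sphere: B_g = pi/R, so R_c = pi / sqrt(B_m^2)
R_c = pi / sqrt(0.1154194) = 9.2472 cm

9.2472


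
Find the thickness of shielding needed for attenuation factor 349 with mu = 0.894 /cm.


x = ln(factor) / mu
x = ln(349) / 0.894
x = 6.5493 cm

6.5493


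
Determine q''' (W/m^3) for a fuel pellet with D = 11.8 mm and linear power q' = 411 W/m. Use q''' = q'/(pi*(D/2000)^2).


r = D / 2 / 1000 = 11.8 / 2 / 1000 = 0.0059 m
q''' = q' / (pi * r^2)
q''' = 411 / (pi * 0.0059^2)
q''' = 3.7583e+06 W/m^3

3.7583e+06


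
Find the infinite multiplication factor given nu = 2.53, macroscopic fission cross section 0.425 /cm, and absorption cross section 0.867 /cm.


k_inf = nu * Sigma_f / Sigma_a
k_inf = 2.53 * 0.425 / 0.867
k_inf = 1.2402

1.2402


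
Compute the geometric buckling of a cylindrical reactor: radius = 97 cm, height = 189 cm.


B^2 = (2.405/R)^2 + (pi/H)^2
B^2 = (2.405/97)^2 + (pi/189)^2
B^2 = 8.9103e-04 /cm^2

8.9103e-04


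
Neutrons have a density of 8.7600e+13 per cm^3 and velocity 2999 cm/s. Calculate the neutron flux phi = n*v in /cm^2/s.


phi = n * v
phi = 8.7600e+13 * 2999
phi = 2.6271e+17 /cm^2/s

2.6271e+17


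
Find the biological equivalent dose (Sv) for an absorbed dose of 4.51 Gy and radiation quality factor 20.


H = D * Q
H = 4.51 * 20
H = 90.200 Sv

90.200


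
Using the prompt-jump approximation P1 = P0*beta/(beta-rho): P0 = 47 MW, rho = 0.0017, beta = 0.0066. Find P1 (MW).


P1/P0 = beta / (beta - rho)
P1/P0 = 0.0066 / (0.0066 - 0.0017) = 1.346939
P1 = 47 * 1.346939 = 63.306 MW

63.306


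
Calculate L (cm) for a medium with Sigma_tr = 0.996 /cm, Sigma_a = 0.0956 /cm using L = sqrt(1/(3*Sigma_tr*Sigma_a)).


D = 1 / (3 * Sigma_tr) = 1 / (3 * 0.996) = 0.3346720 cm
L = sqrt(D / Sigma_a)
L = sqrt(0.3346720 / 0.0956)
L = 1.8710 cm

1.8710


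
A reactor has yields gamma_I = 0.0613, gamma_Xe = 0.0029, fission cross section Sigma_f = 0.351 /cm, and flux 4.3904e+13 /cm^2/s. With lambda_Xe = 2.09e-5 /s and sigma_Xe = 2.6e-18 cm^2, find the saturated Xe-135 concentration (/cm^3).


Xe_eq = (gamma_I + gamma_Xe) * Sigma_f * phi / (lambda_Xe + sigma_Xe * phi)
Numerator = (0.0613 + 0.0029) * 0.351 * 4.3904e+13 = 9.893415e+11
Denominator = 2.09e-5 + 2.6e-18 * 4.3904e+13 = 1.350504e-04
Xe_eq = 9.893415e+11 / 1.350504e-04 = 7.3257e+15 /cm^3

7.3257e+15


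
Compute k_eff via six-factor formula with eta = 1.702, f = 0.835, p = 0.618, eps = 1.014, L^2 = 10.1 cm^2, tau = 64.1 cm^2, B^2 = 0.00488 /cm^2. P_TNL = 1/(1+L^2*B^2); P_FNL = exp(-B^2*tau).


k_inf = eta*f*p*eps = 1.702*0.835*0.618*1.014 = 0.8905790
P_TNL = 1/(1 + L^2*B^2) = 1/(1 + 10.1*0.00488) = 0.9530272
P_FNL = exp(-B^2*tau) = exp(-0.00488*64.1) = 0.7313903
k_eff = k_inf * P_TNL * P_FNL = 0.8905790 * 0.9530272 * 0.7313903
k_eff = 0.62076

0.62076


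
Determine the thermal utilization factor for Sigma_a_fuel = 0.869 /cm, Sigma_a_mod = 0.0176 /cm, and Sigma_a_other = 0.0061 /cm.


f = Sigma_a_fuel / (Sigma_a_fuel + Sigma_a_mod + Sigma_a_other)
f = 0.869 / (0.869 + 0.0176 + 0.0061)
f = 0.97345

0.97345


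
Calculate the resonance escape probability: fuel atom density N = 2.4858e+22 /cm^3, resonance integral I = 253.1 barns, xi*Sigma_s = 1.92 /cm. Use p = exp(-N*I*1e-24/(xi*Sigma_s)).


p = exp(-N * I * 1e-24 / (xi*Sigma_s))
p = exp(-2.4858e+22 * 253.1 * 1e-24 / 1.92)
p = 0.037747

0.037747


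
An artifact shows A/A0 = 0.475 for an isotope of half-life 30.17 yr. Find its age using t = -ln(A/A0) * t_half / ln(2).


lambda = ln(2) / t_half = ln(2) / 30.17 = 0.02297472 /yr
t = -ln(A/A0) / lambda
t = -ln(0.475) / 0.02297472
t = 32.403 yr

32.403


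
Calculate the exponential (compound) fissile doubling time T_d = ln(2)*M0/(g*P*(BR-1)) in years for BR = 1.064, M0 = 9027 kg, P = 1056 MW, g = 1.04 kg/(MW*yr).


Breeding gain G = BR - 1 = 1.064 - 1 = 0.064
Fissile production rate = g * P * G = 1.04 * 1056 * 0.064 = 70.28736 kg/yr
T_d = ln(2) * M0 / (g * P * G)
T_d = ln(2) * 9027 / 70.28736 = 89.021 yr

89.021


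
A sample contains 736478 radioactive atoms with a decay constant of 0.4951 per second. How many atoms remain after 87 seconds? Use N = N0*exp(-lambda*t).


N = N0 * exp(-lambda * t)
N = 736478 * exp(-0.4951 * 87)
N = 1.4471e-13

1.4471e-13


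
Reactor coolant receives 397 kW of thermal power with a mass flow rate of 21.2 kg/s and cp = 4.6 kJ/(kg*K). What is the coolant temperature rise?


dT = Q / (m_dot * cp)
dT = 397 / (21.2 * 4.6)
dT = 4.0710 C

4.0710


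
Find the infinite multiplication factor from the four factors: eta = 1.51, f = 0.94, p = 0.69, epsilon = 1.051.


k_inf = eta * f * p * epsilon
k_inf = 1.51 * 0.94 * 0.69 * 1.051
k_inf = 1.0293

1.0293


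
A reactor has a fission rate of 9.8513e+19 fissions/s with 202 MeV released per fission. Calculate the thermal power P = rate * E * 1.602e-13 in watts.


P = fission_rate * E_MeV * 1.602e-13
P = 9.8513e+19 * 202 * 1.602e-13
P = 3.1879e+09 W

3.1879e+09


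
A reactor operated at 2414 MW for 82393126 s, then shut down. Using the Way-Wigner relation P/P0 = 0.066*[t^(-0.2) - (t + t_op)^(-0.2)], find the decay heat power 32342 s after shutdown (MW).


P/P0 = 0.066 * [t^(-0.2) - (t + t_op)^(-0.2)]
P/P0 = 0.066 * [32342^(-0.2) - (32342 + 82393126)^(-0.2)]
P/P0 = 0.066 * [0.1253276 - 0.02610885] = 0.006548438
P = 2414 * 0.006548438 = 15.808 MW

15.808


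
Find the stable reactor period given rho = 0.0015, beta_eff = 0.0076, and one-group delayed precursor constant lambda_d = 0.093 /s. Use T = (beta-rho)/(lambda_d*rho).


T = (beta - rho) / (lambda_d * rho)
T = (0.0076 - 0.0015) / (0.093 * 0.0015)
T = 43.728 s

43.728


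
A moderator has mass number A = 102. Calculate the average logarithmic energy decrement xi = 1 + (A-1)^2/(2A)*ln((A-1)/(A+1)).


xi = 1 + (A-1)^2/(2A) * ln((A-1)/(A+1))
xi = 1 + (102-1)^2/(2*102) * ln((102-1)/(102 +1))
xi = 0.019480

0.019480


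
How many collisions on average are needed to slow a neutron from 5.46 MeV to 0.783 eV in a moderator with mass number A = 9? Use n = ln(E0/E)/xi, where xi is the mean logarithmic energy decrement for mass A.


xi = 1 + (A-1)^2/(2A)*ln((A-1)/(A+1)) = 0.2066007 (for A = 9)
n = ln(E0/E) / xi
n = ln(5.46e6 / 0.783) / 0.2066007
n = ln(6.973180e+06) / 0.2066007 = 76.271

76.271


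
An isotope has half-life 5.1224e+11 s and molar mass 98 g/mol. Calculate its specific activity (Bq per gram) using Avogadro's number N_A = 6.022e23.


lambda = ln(2) / t_half = ln(2) / 5.1224e+11 = 1.353169e-12 /s
SA = lambda * N_A / M
SA = 1.353169e-12 * 6.022e23 / 98
SA = 8.3151e+09 Bq/g

8.3151e+09


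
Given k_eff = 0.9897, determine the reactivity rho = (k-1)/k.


rho = (k_eff - 1) / k_eff
rho = (0.9897 - 1) / 0.9897
rho = -0.010407

-0.010407


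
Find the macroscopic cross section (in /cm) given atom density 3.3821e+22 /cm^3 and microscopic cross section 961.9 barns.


Sigma = N * sigma_barns * 1e-24
Sigma = 3.3821e+22 * 961.9 * 1e-24
Sigma = 32.532 /cm

32.532


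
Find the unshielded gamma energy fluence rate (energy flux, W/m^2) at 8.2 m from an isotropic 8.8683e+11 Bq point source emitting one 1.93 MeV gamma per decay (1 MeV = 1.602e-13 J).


psi = A * E * 1.602e-13 / (4*pi*r^2)
psi = 8.8683e+11 * 1.93 * 1.602e-13 / (4*pi*8.2^2)
psi = 3.2451e-04 W/m^2

3.2451e-04


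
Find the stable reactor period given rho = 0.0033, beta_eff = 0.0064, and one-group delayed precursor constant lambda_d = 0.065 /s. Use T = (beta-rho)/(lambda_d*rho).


T = (beta - rho) / (lambda_d * rho)
T = (0.0064 - 0.0033) / (0.065 * 0.0033)
T = 14.452 s

14.452


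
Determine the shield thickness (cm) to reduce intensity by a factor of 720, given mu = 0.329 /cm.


x = ln(factor) / mu
x = ln(720) / 0.329
x = 19.998 cm

19.998


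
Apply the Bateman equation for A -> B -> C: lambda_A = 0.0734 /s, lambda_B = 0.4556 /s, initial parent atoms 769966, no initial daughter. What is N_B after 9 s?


N_B(t) = lambda_A * N_A0 / (lambda_B - lambda_A) * [exp(-lambda_A*t) - exp(-lambda_B*t)]
exp(-0.0734*9) = 0.5165413; exp(-0.4556*9) = 0.01656605
N_B = 0.0734 * 769966 / (0.4556 - 0.0734) * (0.5165413 - 0.01656605)
N_B = 73931

73931


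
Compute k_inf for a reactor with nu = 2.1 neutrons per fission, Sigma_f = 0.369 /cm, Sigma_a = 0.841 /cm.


k_inf = nu * Sigma_f / Sigma_a
k_inf = 2.1 * 0.369 / 0.841
k_inf = 0.92140

0.92140


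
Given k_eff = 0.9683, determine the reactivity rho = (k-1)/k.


rho = (k_eff - 1) / k_eff
rho = (0.9683 - 1) / 0.9683
rho = -0.032738

-0.032738


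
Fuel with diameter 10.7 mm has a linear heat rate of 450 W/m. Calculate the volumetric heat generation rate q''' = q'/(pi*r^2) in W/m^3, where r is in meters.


r = D / 2 / 1000 = 10.7 / 2 / 1000 = 0.00535 m
q''' = q' / (pi * r^2)
q''' = 450 / (pi * 0.00535^2)
q''' = 5.0044e+06 W/m^3

5.0044e+06


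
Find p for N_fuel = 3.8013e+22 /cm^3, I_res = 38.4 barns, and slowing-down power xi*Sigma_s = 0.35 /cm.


p = exp(-N * I * 1e-24 / (xi*Sigma_s))
p = exp(-3.8013e+22 * 38.4 * 1e-24 / 0.35)
p = 0.015443

0.015443


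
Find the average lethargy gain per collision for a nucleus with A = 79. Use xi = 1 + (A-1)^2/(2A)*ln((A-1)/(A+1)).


xi = 1 + (A-1)^2/(2A) * ln((A-1)/(A+1))
xi = 1 + (79-1)^2/(2*79) * ln((79-1)/(79 +1))
xi = 0.025104

0.025104


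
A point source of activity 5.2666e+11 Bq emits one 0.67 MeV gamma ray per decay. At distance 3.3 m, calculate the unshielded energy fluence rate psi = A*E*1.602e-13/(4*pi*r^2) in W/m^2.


psi = A * E * 1.602e-13 / (4*pi*r^2)
psi = 5.2666e+11 * 0.67 * 1.602e-13 / (4*pi*3.3^2)
psi = 4.1308e-04 W/m^2

4.1308e-04


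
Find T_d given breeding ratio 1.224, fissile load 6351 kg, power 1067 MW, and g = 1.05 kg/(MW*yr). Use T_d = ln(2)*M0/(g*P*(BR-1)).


Breeding gain G = BR - 1 = 1.224 - 1 = 0.224
Fissile production rate = g * P * G = 1.05 * 1067 * 0.224 = 250.9584 kg/yr
T_d = ln(2) * M0 / (g * P * G)
T_d = ln(2) * 6351 / 250.9584 = 17.541 yr

17.541


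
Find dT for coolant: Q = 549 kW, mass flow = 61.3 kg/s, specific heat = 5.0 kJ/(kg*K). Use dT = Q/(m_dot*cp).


dT = Q / (m_dot * cp)
dT = 549 / (61.3 * 5.0)
dT = 1.7912 C

1.7912


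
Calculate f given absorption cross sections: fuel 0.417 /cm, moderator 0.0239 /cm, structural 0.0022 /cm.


f = Sigma_a_fuel / (Sigma_a_fuel + Sigma_a_mod + Sigma_a_other)
f = 0.417 / (0.417 + 0.0239 + 0.0022)
f = 0.94110

0.94110


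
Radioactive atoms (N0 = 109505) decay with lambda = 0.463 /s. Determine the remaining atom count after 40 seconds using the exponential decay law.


N = N0 * exp(-lambda * t)
N = 109505 * exp(-0.463 * 40)
N = 9.9152e-04

9.9152e-04


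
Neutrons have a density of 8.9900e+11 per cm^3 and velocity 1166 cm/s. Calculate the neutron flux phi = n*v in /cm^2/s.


phi = n * v
phi = 8.9900e+11 * 1166
phi = 1.0482e+15 /cm^2/s

1.0482e+15


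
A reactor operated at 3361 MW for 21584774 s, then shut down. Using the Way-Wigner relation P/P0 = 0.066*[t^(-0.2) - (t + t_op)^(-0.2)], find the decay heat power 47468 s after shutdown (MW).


P/P0 = 0.066 * [t^(-0.2) - (t + t_op)^(-0.2)]
P/P0 = 0.066 * [47468^(-0.2) - (47468 + 21584774)^(-0.2)]
P/P0 = 0.066 * [0.1160700 - 0.03411770] = 0.005408852
P = 3361 * 0.005408852 = 18.179 MW

18.179


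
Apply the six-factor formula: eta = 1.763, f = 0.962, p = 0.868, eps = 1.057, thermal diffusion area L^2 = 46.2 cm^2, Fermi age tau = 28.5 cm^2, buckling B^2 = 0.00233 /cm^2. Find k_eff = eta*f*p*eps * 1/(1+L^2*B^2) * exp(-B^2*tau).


k_inf = eta*f*p*eps = 1.763*0.962*0.868*1.057 = 1.556045
P_TNL = 1/(1 + L^2*B^2) = 1/(1 + 46.2*0.00233) = 0.9028155
P_FNL = exp(-B^2*tau) = exp(-0.00233*28.5) = 0.9357518
k_eff = k_inf * P_TNL * P_FNL = 1.556045 * 0.9028155 * 0.9357518
k_eff = 1.3146

1.3146


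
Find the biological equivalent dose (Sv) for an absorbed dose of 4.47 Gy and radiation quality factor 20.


H = D * Q
H = 4.47 * 20
H = 89.400 Sv

89.400


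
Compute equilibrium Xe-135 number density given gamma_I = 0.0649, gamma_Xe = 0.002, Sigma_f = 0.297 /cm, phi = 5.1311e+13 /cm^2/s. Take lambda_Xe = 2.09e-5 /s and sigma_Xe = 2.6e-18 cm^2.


Xe_eq = (gamma_I + gamma_Xe) * Sigma_f * phi / (lambda_Xe + sigma_Xe * phi)
Numerator = (0.0649 + 0.002) * 0.297 * 5.1311e+13 = 1.019514e+12
Denominator = 2.09e-5 + 2.6e-18 * 5.1311e+13 = 1.543086e-04
Xe_eq = 1.019514e+12 / 1.543086e-04 = 6.6070e+15 /cm^3

6.6070e+15


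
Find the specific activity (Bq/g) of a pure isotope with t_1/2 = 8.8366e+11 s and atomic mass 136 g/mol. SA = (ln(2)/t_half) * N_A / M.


lambda = ln(2) / t_half = ln(2) / 8.8366e+11 = 7.844048e-13 /s
SA = lambda * N_A / M
SA = 7.844048e-13 * 6.022e23 / 136
SA = 3.4733e+09 Bq/g

3.4733e+09


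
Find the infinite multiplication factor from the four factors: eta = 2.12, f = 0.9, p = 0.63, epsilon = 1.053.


k_inf = eta * f * p * epsilon
k_inf = 2.12 * 0.9 * 0.63 * 1.053
k_inf = 1.2657

1.2657


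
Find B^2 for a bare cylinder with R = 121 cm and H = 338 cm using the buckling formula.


B^2 = (2.405/R)^2 + (pi/H)^2
B^2 = (2.405/121)^2 + (pi/338)^2
B^2 = 4.8145e-04 /cm^2

4.8145e-04


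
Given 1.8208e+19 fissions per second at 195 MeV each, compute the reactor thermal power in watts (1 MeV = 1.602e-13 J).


P = fission_rate * E_MeV * 1.602e-13
P = 1.8208e+19 * 195 * 1.602e-13
P = 5.6880e+08 W

5.6880e+08


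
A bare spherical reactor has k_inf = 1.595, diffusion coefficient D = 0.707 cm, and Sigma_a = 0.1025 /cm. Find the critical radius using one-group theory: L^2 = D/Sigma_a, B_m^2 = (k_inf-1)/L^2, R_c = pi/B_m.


L^2 = D / Sigma_a = 0.707 / 0.1025 = 6.897561 cm^2
B_m^2 = (k_inf - 1) / L^2 = (1.595 - 1) / 6.897561 = 0.08626238 /cm^2
For a bare sphere: B_g = pi/R, so R_c = pi / sqrt(B_m^2)
R_c = pi / sqrt(0.08626238) = 10.696 cm

10.696


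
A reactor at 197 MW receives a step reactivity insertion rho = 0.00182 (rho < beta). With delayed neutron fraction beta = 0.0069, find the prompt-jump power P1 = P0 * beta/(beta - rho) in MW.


P1/P0 = beta / (beta - rho)
P1/P0 = 0.0069 / (0.0069 - 0.00182) = 1.358268
P1 = 197 * 1.358268 = 267.58 MW

267.58


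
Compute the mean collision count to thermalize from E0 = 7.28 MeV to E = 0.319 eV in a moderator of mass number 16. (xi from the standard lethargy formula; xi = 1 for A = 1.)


xi = 1 + (A-1)^2/(2A)*ln((A-1)/(A+1)) = 0.1199467 (for A = 16)
n = ln(E0/E) / xi
n = ln(7.28e6 / 0.319) / 0.1199467
n = ln(2.282132e+07) / 0.1199467 = 141.26

141.26


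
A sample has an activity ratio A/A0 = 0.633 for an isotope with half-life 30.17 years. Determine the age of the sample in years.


lambda = ln(2) / t_half = ln(2) / 30.17 = 0.02297472 /yr
t = -ln(A/A0) / lambda
t = -ln(0.633) / 0.02297472
t = 19.904 yr

19.904


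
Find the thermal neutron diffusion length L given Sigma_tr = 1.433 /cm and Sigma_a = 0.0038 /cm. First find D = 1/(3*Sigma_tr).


D = 1 / (3 * Sigma_tr) = 1 / (3 * 1.433) = 0.2326122 cm
L = sqrt(D / Sigma_a)
L = sqrt(0.2326122 / 0.0038)
L = 7.8239 cm

7.8239


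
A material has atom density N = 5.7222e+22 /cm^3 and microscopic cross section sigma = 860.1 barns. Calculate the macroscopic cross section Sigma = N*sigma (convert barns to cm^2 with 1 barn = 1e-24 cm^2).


Sigma = N * sigma_barns * 1e-24
Sigma = 5.7222e+22 * 860.1 * 1e-24
Sigma = 49.217 /cm

49.217


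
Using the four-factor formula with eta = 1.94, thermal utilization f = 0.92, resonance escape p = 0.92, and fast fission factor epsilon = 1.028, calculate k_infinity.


k_inf = eta * f * p * epsilon
k_inf = 1.94 * 0.92 * 0.92 * 1.028
k_inf = 1.6880

1.6880


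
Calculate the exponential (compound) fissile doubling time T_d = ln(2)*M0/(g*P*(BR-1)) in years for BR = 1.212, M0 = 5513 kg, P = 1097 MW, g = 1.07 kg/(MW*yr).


Breeding gain G = BR - 1 = 1.212 - 1 = 0.212
Fissile production rate = g * P * G = 1.07 * 1097 * 0.212 = 248.84348 kg/yr
T_d = ln(2) * M0 / (g * P * G)
T_d = ln(2) * 5513 / 248.84348 = 15.356 yr

15.356


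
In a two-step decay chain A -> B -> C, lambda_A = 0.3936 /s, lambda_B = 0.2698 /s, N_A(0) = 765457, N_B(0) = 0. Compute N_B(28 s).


N_B(t) = lambda_A * N_A0 / (lambda_B - lambda_A) * [exp(-lambda_A*t) - exp(-lambda_B*t)]
exp(-0.3936*28) = 1.635789e-05; exp(-0.2698*28) = 5.238003e-04
N_B = 0.3936 * 765457 / (0.2698 - 0.3936) * (1.635789e-05 - 5.238003e-04)
N_B = 1234.9

1234.9


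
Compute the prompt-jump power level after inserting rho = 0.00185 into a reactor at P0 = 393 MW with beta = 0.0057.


P1/P0 = beta / (beta - rho)
P1/P0 = 0.0057 / (0.0057 - 0.00185) = 1.480519
P1 = 393 * 1.480519 = 581.84 MW

581.84


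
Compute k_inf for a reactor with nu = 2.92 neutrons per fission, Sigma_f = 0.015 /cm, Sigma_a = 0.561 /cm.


k_inf = nu * Sigma_f / Sigma_a
k_inf = 2.92 * 0.015 / 0.561
k_inf = 0.078075

0.078075


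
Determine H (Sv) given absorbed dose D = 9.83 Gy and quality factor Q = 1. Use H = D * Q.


H = D * Q
H = 9.83 * 1
H = 9.8300 Sv

9.8300


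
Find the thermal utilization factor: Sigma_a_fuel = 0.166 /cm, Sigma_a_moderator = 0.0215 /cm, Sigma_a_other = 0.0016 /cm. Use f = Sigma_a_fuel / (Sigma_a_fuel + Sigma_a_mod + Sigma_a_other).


f = Sigma_a_fuel / (Sigma_a_fuel + Sigma_a_mod + Sigma_a_other)
f = 0.166 / (0.166 + 0.0215 + 0.0016)
f = 0.87784

0.87784


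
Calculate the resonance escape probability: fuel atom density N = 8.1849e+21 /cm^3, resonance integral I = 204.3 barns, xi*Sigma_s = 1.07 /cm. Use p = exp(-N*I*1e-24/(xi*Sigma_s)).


p = exp(-N * I * 1e-24 / (xi*Sigma_s))
p = exp(-8.1849e+21 * 204.3 * 1e-24 / 1.07)
p = 0.20955

0.20955


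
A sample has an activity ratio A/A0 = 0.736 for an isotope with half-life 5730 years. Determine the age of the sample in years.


lambda = ln(2) / t_half = ln(2) / 5730 = 1.209681e-04 /yr
t = -ln(A/A0) / lambda
t = -ln(0.736) / 1.209681e-04
t = 2533.9 yr

2533.9


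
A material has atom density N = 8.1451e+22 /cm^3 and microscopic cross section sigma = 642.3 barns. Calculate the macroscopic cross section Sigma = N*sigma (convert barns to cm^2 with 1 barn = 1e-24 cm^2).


Sigma = N * sigma_barns * 1e-24
Sigma = 8.1451e+22 * 642.3 * 1e-24
Sigma = 52.316 /cm

52.316


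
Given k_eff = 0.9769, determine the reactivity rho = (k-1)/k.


rho = (k_eff - 1) / k_eff
rho = (0.9769 - 1) / 0.9769
rho = -0.023646

-0.023646


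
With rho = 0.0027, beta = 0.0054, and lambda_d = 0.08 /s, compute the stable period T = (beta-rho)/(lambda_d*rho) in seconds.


T = (beta - rho) / (lambda_d * rho)
T = (0.0054 - 0.0027) / (0.08 * 0.0027)
T = 12.500 s

12.500


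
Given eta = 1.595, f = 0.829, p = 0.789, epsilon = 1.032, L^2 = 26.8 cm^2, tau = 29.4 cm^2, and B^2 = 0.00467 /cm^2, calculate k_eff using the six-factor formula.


k_inf = eta*f*p*eps = 1.595*0.829*0.789*1.032 = 1.076643
P_TNL = 1/(1 + L^2*B^2) = 1/(1 + 26.8*0.00467) = 0.8887656
P_FNL = exp(-B^2*tau) = exp(-0.00467*29.4) = 0.8717104
k_eff = k_inf * P_TNL * P_FNL = 1.076643 * 0.8887656 * 0.8717104
k_eff = 0.83413

0.83413


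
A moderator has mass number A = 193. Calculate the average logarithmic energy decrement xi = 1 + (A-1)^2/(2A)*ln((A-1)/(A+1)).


xi = 1 + (A-1)^2/(2A) * ln((A-1)/(A+1))
xi = 1 + (193-1)^2/(2*193) * ln((193-1)/(193 +1))
xi = 0.010327

0.010327


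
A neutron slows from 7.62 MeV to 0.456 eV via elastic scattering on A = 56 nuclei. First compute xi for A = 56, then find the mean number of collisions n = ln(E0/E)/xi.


xi = 1 + (A-1)^2/(2A)*ln((A-1)/(A+1)) = 0.03529286 (for A = 56)
n = ln(E0/E) / xi
n = ln(7.62e6 / 0.456) / 0.03529286
n = ln(1.671053e+07) / 0.03529286 = 471.24

471.24


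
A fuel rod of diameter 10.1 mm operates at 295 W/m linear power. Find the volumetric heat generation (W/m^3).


r = D / 2 / 1000 = 10.1 / 2 / 1000 = 0.00505 m
q''' = q' / (pi * r^2)
q''' = 295 / (pi * 0.00505^2)
q''' = 3.6820e+06 W/m^3

3.6820e+06


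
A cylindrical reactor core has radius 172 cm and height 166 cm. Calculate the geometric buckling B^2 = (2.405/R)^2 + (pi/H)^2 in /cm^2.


B^2 = (2.405/R)^2 + (pi/H)^2
B^2 = (2.405/172)^2 + (pi/166)^2
B^2 = 5.5368e-04 /cm^2

5.5368e-04


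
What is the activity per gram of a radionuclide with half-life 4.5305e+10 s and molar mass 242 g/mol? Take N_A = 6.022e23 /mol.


lambda = ln(2) / t_half = ln(2) / 4.5305e+10 = 1.529957e-11 /s
SA = lambda * N_A / M
SA = 1.529957e-11 * 6.022e23 / 242
SA = 3.8072e+10 Bq/g

3.8072e+10


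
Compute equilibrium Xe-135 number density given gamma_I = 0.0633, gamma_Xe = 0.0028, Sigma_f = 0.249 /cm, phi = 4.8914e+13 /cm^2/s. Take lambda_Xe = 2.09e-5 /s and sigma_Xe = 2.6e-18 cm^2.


Xe_eq = (gamma_I + gamma_Xe) * Sigma_f * phi / (lambda_Xe + sigma_Xe * phi)
Numerator = (0.0633 + 0.0028) * 0.249 * 4.8914e+13 = 8.050706e+11
Denominator = 2.09e-5 + 2.6e-18 * 4.8914e+13 = 1.480764e-04
Xe_eq = 8.050706e+11 / 1.480764e-04 = 5.4369e+15 /cm^3

5.4369e+15


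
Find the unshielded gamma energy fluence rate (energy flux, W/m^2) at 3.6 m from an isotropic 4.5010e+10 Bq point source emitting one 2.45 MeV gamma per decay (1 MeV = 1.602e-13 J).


psi = A * E * 1.602e-13 / (4*pi*r^2)
psi = 4.5010e+10 * 2.45 * 1.602e-13 / (4*pi*3.6^2)
psi = 1.0847e-04 W/m^2

1.0847e-04


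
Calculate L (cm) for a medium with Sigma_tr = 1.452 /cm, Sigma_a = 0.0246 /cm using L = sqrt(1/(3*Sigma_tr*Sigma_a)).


D = 1 / (3 * Sigma_tr) = 1 / (3 * 1.452) = 0.2295684 cm
L = sqrt(D / Sigma_a)
L = sqrt(0.2295684 / 0.0246)
L = 3.0548 cm

3.0548


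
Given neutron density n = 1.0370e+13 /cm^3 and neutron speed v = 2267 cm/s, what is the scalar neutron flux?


phi = n * v
phi = 1.0370e+13 * 2267
phi = 2.3509e+16 /cm^2/s

2.3509e+16


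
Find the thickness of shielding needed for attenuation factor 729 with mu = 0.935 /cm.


x = ln(factor) / mu
x = ln(729) / 0.935
x = 7.0499 cm

7.0499


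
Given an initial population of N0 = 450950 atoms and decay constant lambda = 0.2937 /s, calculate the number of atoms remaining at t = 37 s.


N = N0 * exp(-lambda * t)
N = 450950 * exp(-0.2937 * 37)
N = 8.6039

8.6039


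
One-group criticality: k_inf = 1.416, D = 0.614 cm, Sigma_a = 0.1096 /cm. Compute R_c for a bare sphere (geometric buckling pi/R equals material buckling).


L^2 = D / Sigma_a = 0.614 / 0.1096 = 5.602190 cm^2
B_m^2 = (k_inf - 1) / L^2 = (1.416 - 1) / 5.602190 = 0.07425667 /cm^2
For a bare sphere: B_g = pi/R, so R_c = pi / sqrt(B_m^2)
R_c = pi / sqrt(0.07425667) = 11.529 cm

11.529


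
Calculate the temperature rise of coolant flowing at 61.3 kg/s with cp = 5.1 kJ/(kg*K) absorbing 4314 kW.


dT = Q / (m_dot * cp)
dT = 4314 / (61.3 * 5.1)
dT = 13.799 C

13.799


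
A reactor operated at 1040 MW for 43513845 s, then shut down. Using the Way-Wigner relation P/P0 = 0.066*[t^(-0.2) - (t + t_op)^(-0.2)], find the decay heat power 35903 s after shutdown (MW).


P/P0 = 0.066 * [t^(-0.2) - (t + t_op)^(-0.2)]
P/P0 = 0.066 * [35903^(-0.2) - (35903 + 43513845)^(-0.2)]
P/P0 = 0.066 * [0.1227365 - 0.02966217] = 0.006142906
P = 1040 * 0.006142906 = 6.3886 MW

6.3886
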